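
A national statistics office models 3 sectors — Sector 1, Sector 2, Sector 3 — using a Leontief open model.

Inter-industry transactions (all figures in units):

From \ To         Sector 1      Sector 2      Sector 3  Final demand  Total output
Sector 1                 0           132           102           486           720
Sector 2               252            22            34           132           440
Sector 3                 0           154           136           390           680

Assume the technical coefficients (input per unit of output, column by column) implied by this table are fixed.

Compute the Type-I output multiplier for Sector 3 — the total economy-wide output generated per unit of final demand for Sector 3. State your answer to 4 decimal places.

Technical coefficients a_ij = z_ij / X_j:
  a_11 = 0/720 = 0.00, a_21 = 252/720 = 0.35, a_31 = 0/720 = 0.00
  a_12 = 132/440 = 0.30, a_22 = 22/440 = 0.05, a_32 = 154/440 = 0.35
  a_13 = 102/680 = 0.15, a_23 = 34/680 = 0.05, a_33 = 136/680 = 0.20
I − A =
  [   1.00    -0.30    -0.15]
  [  -0.35     0.95    -0.05]
  [   0.00    -0.35     0.80]
Cofactors of I−A, C_ij = (−1)^(i+j)·(minor ij) (rows/columns in the sector order above):
  C_11 = (0.95)(0.80) − (-0.05)(-0.35) = 0.7425
  C_12 = −[(-0.35)(0.80) − (-0.05)(0.00)] = 0.2800
  C_13 = (-0.35)(-0.35) − (0.95)(0.00) = 0.1225
  C_21 = −[(-0.30)(0.80) − (-0.15)(-0.35)] = 0.2925
  C_22 = (1.00)(0.80) − (-0.15)(0.00) = 0.8000
  C_23 = −[(1.00)(-0.35) − (-0.30)(0.00)] = 0.3500
  C_31 = (-0.30)(-0.05) − (-0.15)(0.95) = 0.1575
  C_32 = −[(1.00)(-0.05) − (-0.15)(-0.35)] = 0.1025
  C_33 = (1.00)(0.95) − (-0.30)(-0.35) = 0.8450
det(I−A) = Σ_j (I−A)_1j·C_1j = (1.00)(0.7425) + (-0.30)(0.2800) + (-0.15)(0.1225) = 0.640125
adj(I−A) = Cᵀ =
  [ 0.7425   0.2925   0.1575]
  [ 0.2800   0.8000   0.1025]
  [ 0.1225   0.3500   0.8450]
(I − A)⁻¹ = adj(I−A) / det(I−A) ≈
  [   1.15993     0.45694     0.24605]
  [   0.43741     1.24976     0.16012]
  [   0.19137     0.54677     1.32005]
The output multiplier for sector j is the column-j sum of the Leontief inverse (I − A)⁻¹ = adj(I−A) / det(I−A).
Column 3 of adj(I−A): (0.1575, 0.1025, 0.8450); det(I−A) = 0.640125.
m_3 = (0.1575 + 0.1025 + 0.8450) / 0.640125 = 1.105 / 0.640125 ≈ 1.7262.

m_3 = 1.7262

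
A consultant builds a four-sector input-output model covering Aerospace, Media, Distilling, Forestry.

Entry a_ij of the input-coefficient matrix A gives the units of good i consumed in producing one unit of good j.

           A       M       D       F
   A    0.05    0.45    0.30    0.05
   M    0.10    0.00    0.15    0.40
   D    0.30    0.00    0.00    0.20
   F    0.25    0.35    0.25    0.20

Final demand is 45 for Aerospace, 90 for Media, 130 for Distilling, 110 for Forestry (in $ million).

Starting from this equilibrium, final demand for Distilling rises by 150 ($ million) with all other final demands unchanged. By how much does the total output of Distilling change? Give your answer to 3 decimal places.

I − A =
  [   0.95    -0.45    -0.30    -0.05]
  [  -0.10     1.00    -0.15    -0.40]
  [  -0.30     0.00     1.00    -0.20]
  [  -0.25    -0.35    -0.25     0.80]
Compute the cofactors C_ij = (−1)^(i+j)·(3×3 minor ij) of I−A; the adjugate is their transpose:
adj(I−A) = Cᵀ =
  [ 0.599500   0.376000   0.312125   0.303500]
  [ 0.248500   0.609250   0.262375   0.385750]
  [ 0.255000   0.202250   0.531750   0.250000]
  [ 0.375750   0.447250   0.378500   0.794750]
det(I−A) = Σ_j (I−A)_1j·C_1j = (0.95)(0.599500) + (-0.45)(0.248500) + (-0.30)(0.255000) + (-0.05)(0.375750) = 0.3624125
(I − A)⁻¹ = adj(I−A) / det(I−A) ≈
  [   1.6542     1.0375     0.8612     0.8374]
  [   0.6857     1.6811     0.7240     1.0644]
  [   0.7036     0.5581     1.4673     0.6898]
  [   1.0368     1.2341     1.0444     2.1929]
Δx = (I − A)⁻¹ Δd with Δd having +150 in the Distilling component and 0 elsewhere.
So Δx_D = L_DD · (+150), where L_DD = adj(I−A)_DD / det(I−A) = 0.531750 / 0.3624125.
Δx_D = 0.531750 × (+150) / 0.3624125 = 79.7625 / 0.3624125 ≈ 220.088.

Δx_D = 220.088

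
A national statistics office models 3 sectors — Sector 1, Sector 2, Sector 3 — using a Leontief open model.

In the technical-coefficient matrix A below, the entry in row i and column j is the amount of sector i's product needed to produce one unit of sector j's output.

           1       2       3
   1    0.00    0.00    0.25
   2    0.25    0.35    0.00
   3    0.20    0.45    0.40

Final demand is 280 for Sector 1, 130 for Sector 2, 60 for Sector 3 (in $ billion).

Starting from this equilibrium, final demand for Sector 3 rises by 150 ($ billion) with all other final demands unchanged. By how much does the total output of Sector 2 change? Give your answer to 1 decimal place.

I − A =
  [   1.00     0.00    -0.25]
  [  -0.25     0.65     0.00]
  [  -0.20    -0.45     0.60]
Cofactors of I−A, C_ij = (−1)^(i+j)·(minor ij) (rows/columns in the sector order above):
  C_11 = (0.65)(0.60) − (0.00)(-0.45) = 0.3900
  C_12 = −[(-0.25)(0.60) − (0.00)(-0.20)] = 0.1500
  C_13 = (-0.25)(-0.45) − (0.65)(-0.20) = 0.2425
  C_21 = −[(0.00)(0.60) − (-0.25)(-0.45)] = 0.1125
  C_22 = (1.00)(0.60) − (-0.25)(-0.20) = 0.5500
  C_23 = −[(1.00)(-0.45) − (0.00)(-0.20)] = 0.4500
  C_31 = (0.00)(0.00) − (-0.25)(0.65) = 0.1625
  C_32 = −[(1.00)(0.00) − (-0.25)(-0.25)] = 0.0625
  C_33 = (1.00)(0.65) − (0.00)(-0.25) = 0.6500
det(I−A) = Σ_j (I−A)_1j·C_1j = (1.00)(0.3900) + (0.00)(0.1500) + (-0.25)(0.2425) = 0.329375
adj(I−A) = Cᵀ =
  [ 0.3900   0.1125   0.1625]
  [ 0.1500   0.5500   0.0625]
  [ 0.2425   0.4500   0.6500]
(I − A)⁻¹ = adj(I−A) / det(I−A) ≈
  [   1.1841     0.3416     0.4934]
  [   0.4554     1.6698     0.1898]
  [   0.7362     1.3662     1.9734]
Δx = (I − A)⁻¹ Δd with Δd having +150 in the Sector 3 component and 0 elsewhere.
So Δx_2 = L_23 · (+150), where L_23 = adj(I−A)_23 / det(I−A) = 0.0625 / 0.329375.
Δx_2 = 0.0625 × (+150) / 0.329375 = 9.375 / 0.329375 ≈ 28.5.

Δx_2 = 28.5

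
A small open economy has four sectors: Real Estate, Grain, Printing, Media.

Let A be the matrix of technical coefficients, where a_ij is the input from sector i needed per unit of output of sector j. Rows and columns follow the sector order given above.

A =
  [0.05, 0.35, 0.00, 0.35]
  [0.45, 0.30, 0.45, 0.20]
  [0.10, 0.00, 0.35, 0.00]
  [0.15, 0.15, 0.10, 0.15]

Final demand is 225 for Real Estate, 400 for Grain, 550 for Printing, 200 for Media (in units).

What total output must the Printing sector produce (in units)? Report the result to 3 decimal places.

x_3 = 1095.036

I − A =
  [   0.95    -0.35     0.00    -0.35]
  [  -0.45     0.70    -0.45    -0.20]
  [  -0.10     0.00     0.65     0.00]
  [  -0.15    -0.15    -0.10     0.85]
Compute the cofactors C_ij = (−1)^(i+j)·(3×3 minor ij) of I−A; the adjugate is their transpose:
adj(I−A) = Cᵀ =
  [ 0.367250   0.227500   0.189000   0.204750]
  [ 0.308375   0.487250   0.374500   0.241625]
  [ 0.056500   0.035000   0.332000   0.031500]
  [ 0.125875   0.130250   0.138500   0.314125]
det(I−A) = Σ_j (I−A)_1j·C_1j = (0.95)(0.367250) + (-0.35)(0.308375) + (0.00)(0.056500) + (-0.35)(0.125875) = 0.1969
(I − A)⁻¹ = adj(I−A) / det(I−A) ≈
  [   1.8652     1.1554     0.9599     1.0399]
  [   1.5662     2.4746     1.9020     1.2271]
  [   0.2869     0.1778     1.6861     0.1600]
  [   0.6393     0.6615     0.7034     1.5954]
x = (I − A)⁻¹ d = adj(I−A)·d / det(I−A), with det(I−A) = 0.1969:
  x_1 = (0.367250·225 + 0.227500·400 + 0.189000·550 + 0.204750·200) / 0.1969 = 318.53125 / 0.1969 ≈ 1617.731
  x_2 = (0.308375·225 + 0.487250·400 + 0.374500·550 + 0.241625·200) / 0.1969 = 518.584375 / 0.1969 ≈ 2633.745
  x_3 = (0.056500·225 + 0.035000·400 + 0.332000·550 + 0.031500·200) / 0.1969 = 215.6125 / 0.1969 ≈ 1095.036
  x_4 = (0.125875·225 + 0.130250·400 + 0.138500·550 + 0.314125·200) / 0.1969 = 219.421875 / 0.1969 ≈ 1114.382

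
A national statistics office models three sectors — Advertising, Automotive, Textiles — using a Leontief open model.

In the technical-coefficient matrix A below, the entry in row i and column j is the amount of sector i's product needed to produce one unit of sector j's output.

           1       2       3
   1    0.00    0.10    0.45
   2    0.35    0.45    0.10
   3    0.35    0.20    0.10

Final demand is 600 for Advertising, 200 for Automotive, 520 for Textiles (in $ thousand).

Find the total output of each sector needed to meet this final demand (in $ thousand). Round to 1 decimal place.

I − A =
  [   1.00    -0.10    -0.45]
  [  -0.35     0.55    -0.10]
  [  -0.35    -0.20     0.90]
Cofactors of I−A, C_ij = (−1)^(i+j)·(minor ij) (rows/columns in the sector order above):
  C_11 = (0.55)(0.90) − (-0.10)(-0.20) = 0.4750
  C_12 = −[(-0.35)(0.90) − (-0.10)(-0.35)] = 0.3500
  C_13 = (-0.35)(-0.20) − (0.55)(-0.35) = 0.2625
  C_21 = −[(-0.10)(0.90) − (-0.45)(-0.20)] = 0.1800
  C_22 = (1.00)(0.90) − (-0.45)(-0.35) = 0.7425
  C_23 = −[(1.00)(-0.20) − (-0.10)(-0.35)] = 0.2350
  C_31 = (-0.10)(-0.10) − (-0.45)(0.55) = 0.2575
  C_32 = −[(1.00)(-0.10) − (-0.45)(-0.35)] = 0.2575
  C_33 = (1.00)(0.55) − (-0.10)(-0.35) = 0.5150
det(I−A) = Σ_j (I−A)_1j·C_1j = (1.00)(0.4750) + (-0.10)(0.3500) + (-0.45)(0.2625) = 0.321875
adj(I−A) = Cᵀ =
  [ 0.4750   0.1800   0.2575]
  [ 0.3500   0.7425   0.2575]
  [ 0.2625   0.2350   0.5150]
(I − A)⁻¹ = adj(I−A) / det(I−A) ≈
  [   1.4757     0.5592     0.8000]
  [   1.0874     2.3068     0.8000]
  [   0.8155     0.7301     1.6000]
x = (I − A)⁻¹ d = adj(I−A)·d / det(I−A), with det(I−A) = 0.321875:
  x_1 = (0.4750·600 + 0.1800·200 + 0.2575·520) / 0.321875 = 454.90 / 0.321875 ≈ 1413.3
  x_2 = (0.3500·600 + 0.7425·200 + 0.2575·520) / 0.321875 = 492.40 / 0.321875 ≈ 1529.8
  x_3 = (0.2625·600 + 0.2350·200 + 0.5150·520) / 0.321875 = 472.30 / 0.321875 ≈ 1467.3

x_1 = 1413.3, x_2 = 1529.8, x_3 = 1467.3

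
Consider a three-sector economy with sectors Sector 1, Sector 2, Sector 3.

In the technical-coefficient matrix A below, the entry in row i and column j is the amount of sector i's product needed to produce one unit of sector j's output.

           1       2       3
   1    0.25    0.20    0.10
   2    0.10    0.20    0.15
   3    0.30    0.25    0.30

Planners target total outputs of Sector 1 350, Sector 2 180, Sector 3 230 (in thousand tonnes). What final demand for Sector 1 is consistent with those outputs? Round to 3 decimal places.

I − A =
  [   0.75    -0.20    -0.10]
  [  -0.10     0.80    -0.15]
  [  -0.30    -0.25     0.70]
d = (I − A) x:
  d_1 = (+0.75)·350 + (-0.20)·180 + (-0.10)·230 = 203.500
  d_2 = (-0.10)·350 + (+0.80)·180 + (-0.15)·230 = 74.500
  d_3 = (-0.30)·350 + (-0.25)·180 + (+0.70)·230 = 11.000

d_1 = 203.500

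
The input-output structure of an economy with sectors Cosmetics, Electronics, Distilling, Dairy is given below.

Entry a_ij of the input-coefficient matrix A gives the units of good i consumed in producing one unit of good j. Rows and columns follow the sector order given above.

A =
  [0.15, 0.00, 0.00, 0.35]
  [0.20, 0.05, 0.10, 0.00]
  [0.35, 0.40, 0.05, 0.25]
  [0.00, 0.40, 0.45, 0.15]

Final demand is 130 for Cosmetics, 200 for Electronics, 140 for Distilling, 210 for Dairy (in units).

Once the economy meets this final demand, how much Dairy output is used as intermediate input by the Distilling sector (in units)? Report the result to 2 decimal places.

z_43 = 313.45

I − A =
  [   0.85     0.00     0.00    -0.35]
  [  -0.20     0.95    -0.10     0.00]
  [  -0.35    -0.40     0.95    -0.25]
  [   0.00    -0.40    -0.45     0.85]
Compute the cofactors C_ij = (−1)^(i+j)·(3×3 minor ij) of I−A; the adjugate is their transpose:
adj(I−A) = Cᵀ =
  [ 0.616250   0.196000   0.163625   0.301875]
  [ 0.168750   0.535625   0.103750   0.100000]
  [ 0.370625   0.423000   0.658375   0.346250]
  [ 0.275625   0.476000   0.397375   0.733125]
det(I−A) = Σ_j (I−A)_1j·C_1j = (0.85)(0.616250) + (0.00)(0.168750) + (0.00)(0.370625) + (-0.35)(0.275625) = 0.42734375
(I − A)⁻¹ = adj(I−A) / det(I−A) ≈
  [   1.4420     0.4586     0.3829     0.7064]
  [   0.3949     1.2534     0.2428     0.2340]
  [   0.8673     0.9898     1.5406     0.8102]
  [   0.6450     1.1139     0.9299     1.7155]
First solve x = (I − A)⁻¹ d = adj(I−A)·d / det(I−A); in particular x_3 = (0.370625·130 + 0.423000·200 + 0.658375·140 + 0.346250·210) / 0.42734375 = 297.66625 / 0.42734375 ≈ 696.5499.
Intermediate flow from 4 to 3: z_43 = a_43 · x_3 = 0.45 × 297.66625 / 0.42734375 = 133.9498125 / 0.42734375 ≈ 313.45.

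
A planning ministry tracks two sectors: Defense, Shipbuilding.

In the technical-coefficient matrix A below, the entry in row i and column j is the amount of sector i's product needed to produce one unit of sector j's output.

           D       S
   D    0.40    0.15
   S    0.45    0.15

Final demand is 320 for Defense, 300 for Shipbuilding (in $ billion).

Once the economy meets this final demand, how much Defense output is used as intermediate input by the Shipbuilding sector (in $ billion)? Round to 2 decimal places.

z_DS = 109.83

I − A =
  [   0.60    -0.15]
  [  -0.45     0.85]
det(I−A) = (0.60)(0.85) − (-0.15)(-0.45) = 0.4425
adj(I−A) = [[0.85, 0.15], [0.45, 0.60]]
(I − A)⁻¹ = adj(I−A) / det(I−A) ≈
  [   1.9209     0.3390]
  [   1.0169     1.3559]
First solve x = (I − A)⁻¹ d = adj(I−A)·d / det(I−A); in particular x_S = (0.45·320 + 0.60·300) / 0.4425 = 324.00 / 0.4425 ≈ 732.2034.
Intermediate flow from D to S: z_DS = a_DS · x_S = 0.15 × 324.00 / 0.4425 = 48.60 / 0.4425 ≈ 109.83.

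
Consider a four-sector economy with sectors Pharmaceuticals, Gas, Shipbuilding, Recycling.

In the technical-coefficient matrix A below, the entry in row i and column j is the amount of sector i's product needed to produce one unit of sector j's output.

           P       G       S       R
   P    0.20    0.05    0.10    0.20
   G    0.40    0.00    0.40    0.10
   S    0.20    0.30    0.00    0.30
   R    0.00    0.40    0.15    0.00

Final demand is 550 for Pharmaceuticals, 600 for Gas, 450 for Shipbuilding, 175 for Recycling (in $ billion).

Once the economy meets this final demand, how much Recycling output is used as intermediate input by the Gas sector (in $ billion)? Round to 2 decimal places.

I − A =
  [   0.80    -0.05    -0.10    -0.20]
  [  -0.40     1.00    -0.40    -0.10]
  [  -0.20    -0.30     1.00    -0.30]
  [   0.00    -0.40    -0.15     1.00]
Compute the cofactors C_ij = (−1)^(i+j)·(3×3 minor ij) of I−A; the adjugate is their transpose:
adj(I−A) = Cᵀ =
  [ 0.74250   0.17875   0.17875   0.22000]
  [ 0.46500   0.73800   0.38400   0.28200]
  [ 0.36000   0.36200   0.71600   0.32300]
  [ 0.24000   0.34950   0.26100   0.64800]
det(I−A) = Σ_j (I−A)_1j·C_1j = (0.80)(0.74250) + (-0.05)(0.46500) + (-0.10)(0.36000) + (-0.20)(0.24000) = 0.48675
(I − A)⁻¹ = adj(I−A) / det(I−A) ≈
  [   1.5254     0.3672     0.3672     0.4520]
  [   0.9553     1.5162     0.7889     0.5794]
  [   0.7396     0.7437     1.4710     0.6636]
  [   0.4931     0.7180     0.5362     1.3313]
First solve x = (I − A)⁻¹ d = adj(I−A)·d / det(I−A); in particular x_G = (0.46500·550 + 0.73800·600 + 0.38400·450 + 0.28200·175) / 0.48675 = 920.70 / 0.48675 ≈ 1891.5254.
Intermediate flow from R to G: z_RG = a_RG · x_G = 0.40 × 920.70 / 0.48675 = 368.28 / 0.48675 ≈ 756.61.

z_RG = 756.61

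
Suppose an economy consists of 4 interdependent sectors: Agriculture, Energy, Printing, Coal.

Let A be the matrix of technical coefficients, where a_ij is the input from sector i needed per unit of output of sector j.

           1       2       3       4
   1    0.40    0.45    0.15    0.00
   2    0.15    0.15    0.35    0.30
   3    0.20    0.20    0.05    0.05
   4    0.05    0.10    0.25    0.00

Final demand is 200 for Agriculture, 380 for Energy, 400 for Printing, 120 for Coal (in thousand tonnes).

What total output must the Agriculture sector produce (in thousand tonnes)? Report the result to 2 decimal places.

I − A =
  [   0.60    -0.45    -0.15     0.00]
  [  -0.15     0.85    -0.35    -0.30]
  [  -0.20    -0.20     0.95    -0.05]
  [  -0.05    -0.10    -0.25     1.00]
Compute the cofactors C_ij = (−1)^(i+j)·(3×3 minor ij) of I−A; the adjugate is their transpose:
adj(I−A) = Cᵀ =
  [ 0.681625   0.452625   0.314250   0.151500]
  [ 0.240750   0.532125   0.279750   0.173625]
  [ 0.199875   0.214125   0.417750   0.085125]
  [ 0.108125   0.129375   0.148125   0.316875]
det(I−A) = Σ_j (I−A)_1j·C_1j = (0.60)(0.681625) + (-0.45)(0.240750) + (-0.15)(0.199875) + (0.00)(0.108125) = 0.27065625
(I − A)⁻¹ = adj(I−A) / det(I−A) ≈
  [   2.5184     1.6723     1.1611     0.5598]
  [   0.8895     1.9661     1.0336     0.6415]
  [   0.7385     0.7911     1.5435     0.3145]
  [   0.3995     0.4780     0.5473     1.1708]
x = (I − A)⁻¹ d = adj(I−A)·d / det(I−A), with det(I−A) = 0.27065625:
  x_1 = (0.681625·200 + 0.452625·380 + 0.314250·400 + 0.151500·120) / 0.27065625 = 452.2025 / 0.27065625 ≈ 1670.76
  x_2 = (0.240750·200 + 0.532125·380 + 0.279750·400 + 0.173625·120) / 0.27065625 = 383.0925 / 0.27065625 ≈ 1415.42
  x_3 = (0.199875·200 + 0.214125·380 + 0.417750·400 + 0.085125·120) / 0.27065625 = 298.6575 / 0.27065625 ≈ 1103.46
  x_4 = (0.108125·200 + 0.129375·380 + 0.148125·400 + 0.316875·120) / 0.27065625 = 168.0625 / 0.27065625 ≈ 620.94

x_1 = 1670.76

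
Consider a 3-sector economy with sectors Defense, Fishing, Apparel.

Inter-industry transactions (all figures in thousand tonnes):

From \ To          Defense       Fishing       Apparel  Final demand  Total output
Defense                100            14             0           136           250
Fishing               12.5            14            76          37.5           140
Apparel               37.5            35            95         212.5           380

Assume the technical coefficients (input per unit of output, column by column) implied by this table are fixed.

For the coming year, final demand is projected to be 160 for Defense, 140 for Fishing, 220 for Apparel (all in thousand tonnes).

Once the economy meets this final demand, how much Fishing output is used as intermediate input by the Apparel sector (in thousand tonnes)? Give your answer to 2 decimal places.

Technical coefficients a_ij = z_ij / X_j:
  a_DD = 100/250 = 0.40, a_FD = 12.5/250 = 0.05, a_AD = 37.5/250 = 0.15
  a_DF = 14/140 = 0.10, a_FF = 14/140 = 0.10, a_AF = 35/140 = 0.25
  a_DA = 0/380 = 0.00, a_FA = 76/380 = 0.20, a_AA = 95/380 = 0.25
I − A =
  [   0.60    -0.10     0.00]
  [  -0.05     0.90    -0.20]
  [  -0.15    -0.25     0.75]
Cofactors of I−A, C_ij = (−1)^(i+j)·(minor ij) (rows/columns in the sector order above):
  C_11 = (0.90)(0.75) − (-0.20)(-0.25) = 0.6250
  C_12 = −[(-0.05)(0.75) − (-0.20)(-0.15)] = 0.0675
  C_13 = (-0.05)(-0.25) − (0.90)(-0.15) = 0.1475
  C_21 = −[(-0.10)(0.75) − (0.00)(-0.25)] = 0.0750
  C_22 = (0.60)(0.75) − (0.00)(-0.15) = 0.4500
  C_23 = −[(0.60)(-0.25) − (-0.10)(-0.15)] = 0.1650
  C_31 = (-0.10)(-0.20) − (0.00)(0.90) = 0.0200
  C_32 = −[(0.60)(-0.20) − (0.00)(-0.05)] = 0.1200
  C_33 = (0.60)(0.90) − (-0.10)(-0.05) = 0.5350
det(I−A) = Σ_j (I−A)_1j·C_1j = (0.60)(0.6250) + (-0.10)(0.0675) + (0.00)(0.1475) = 0.36825
adj(I−A) = Cᵀ =
  [ 0.6250   0.0750   0.0200]
  [ 0.0675   0.4500   0.1200]
  [ 0.1475   0.1650   0.5350]
(I − A)⁻¹ = adj(I−A) / det(I−A) ≈
  [   1.6972     0.2037     0.0543]
  [   0.1833     1.2220     0.3259]
  [   0.4005     0.4481     1.4528]
First solve x = (I − A)⁻¹ d = adj(I−A)·d / det(I−A); in particular x_A = (0.1475·160 + 0.1650·140 + 0.5350·220) / 0.36825 = 164.40 / 0.36825 ≈ 446.4358.
Intermediate flow from F to A: z_FA = a_FA · x_A = 0.20 × 164.40 / 0.36825 = 32.88 / 0.36825 ≈ 89.29.

z_FA = 89.29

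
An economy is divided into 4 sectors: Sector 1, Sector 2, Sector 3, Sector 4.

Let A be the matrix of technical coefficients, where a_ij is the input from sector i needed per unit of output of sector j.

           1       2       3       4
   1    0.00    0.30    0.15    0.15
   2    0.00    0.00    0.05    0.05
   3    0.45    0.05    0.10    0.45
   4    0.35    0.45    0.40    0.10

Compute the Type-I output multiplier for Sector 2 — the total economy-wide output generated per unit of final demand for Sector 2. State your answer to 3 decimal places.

I − A =
  [   1.00    -0.30    -0.15    -0.15]
  [   0.00     1.00    -0.05    -0.05]
  [  -0.45    -0.05     0.90    -0.45]
  [  -0.35    -0.45    -0.40     0.90]
Compute the cofactors C_ij = (−1)^(i+j)·(3×3 minor ij) of I−A; the adjugate is their transpose:
adj(I−A) = Cᵀ =
  [ 0.596375   0.289875   0.214500   0.222750]
  [ 0.052875   0.471375   0.065000   0.067500]
  [ 0.553250   0.444000   0.819750   0.526750]
  [ 0.504250   0.545750   0.480250   0.823250]
det(I−A) = Σ_j (I−A)_1j·C_1j = (1.00)(0.596375) + (-0.30)(0.052875) + (-0.15)(0.553250) + (-0.15)(0.504250) = 0.4218875
(I − A)⁻¹ = adj(I−A) / det(I−A) ≈
  [   1.4136     0.6871     0.5084     0.5280]
  [   0.1253     1.1173     0.1541     0.1600]
  [   1.3114     1.0524     1.9431     1.2486]
  [   1.1952     1.2936     1.1383     1.9513]
The output multiplier for sector j is the column-j sum of the Leontief inverse (I − A)⁻¹ = adj(I−A) / det(I−A).
Column 2 of adj(I−A): (0.289875, 0.471375, 0.444000, 0.545750); det(I−A) = 0.4218875.
m_2 = (0.289875 + 0.471375 + 0.444000 + 0.545750) / 0.4218875 = 1.751 / 0.4218875 ≈ 4.150.

m_2 = 4.150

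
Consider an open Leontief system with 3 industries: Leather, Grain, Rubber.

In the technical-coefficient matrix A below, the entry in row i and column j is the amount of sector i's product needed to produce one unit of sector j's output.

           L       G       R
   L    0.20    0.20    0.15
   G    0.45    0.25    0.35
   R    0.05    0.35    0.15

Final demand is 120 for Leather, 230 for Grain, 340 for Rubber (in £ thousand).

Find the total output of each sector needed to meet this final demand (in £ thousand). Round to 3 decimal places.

x_L = 578.117, x_G = 1059.703, x_R = 870.355

I − A =
  [   0.80    -0.20    -0.15]
  [  -0.45     0.75    -0.35]
  [  -0.05    -0.35     0.85]
Cofactors of I−A, C_ij = (−1)^(i+j)·(minor ij) (rows/columns in the sector order above):
  C_11 = (0.75)(0.85) − (-0.35)(-0.35) = 0.5150
  C_12 = −[(-0.45)(0.85) − (-0.35)(-0.05)] = 0.4000
  C_13 = (-0.45)(-0.35) − (0.75)(-0.05) = 0.1950
  C_21 = −[(-0.20)(0.85) − (-0.15)(-0.35)] = 0.2225
  C_22 = (0.80)(0.85) − (-0.15)(-0.05) = 0.6725
  C_23 = −[(0.80)(-0.35) − (-0.20)(-0.05)] = 0.2900
  C_31 = (-0.20)(-0.35) − (-0.15)(0.75) = 0.1825
  C_32 = −[(0.80)(-0.35) − (-0.15)(-0.45)] = 0.3475
  C_33 = (0.80)(0.75) − (-0.20)(-0.45) = 0.5100
det(I−A) = Σ_j (I−A)_1j·C_1j = (0.80)(0.5150) + (-0.20)(0.4000) + (-0.15)(0.1950) = 0.30275
adj(I−A) = Cᵀ =
  [ 0.5150   0.2225   0.1825]
  [ 0.4000   0.6725   0.3475]
  [ 0.1950   0.2900   0.5100]
(I − A)⁻¹ = adj(I−A) / det(I−A) ≈
  [   1.7011     0.7349     0.6028]
  [   1.3212     2.2213     1.1478]
  [   0.6441     0.9579     1.6846]
x = (I − A)⁻¹ d = adj(I−A)·d / det(I−A), with det(I−A) = 0.30275:
  x_L = (0.5150·120 + 0.2225·230 + 0.1825·340) / 0.30275 = 175.025 / 0.30275 ≈ 578.117
  x_G = (0.4000·120 + 0.6725·230 + 0.3475·340) / 0.30275 = 320.825 / 0.30275 ≈ 1059.703
  x_R = (0.1950·120 + 0.2900·230 + 0.5100·340) / 0.30275 = 263.50 / 0.30275 ≈ 870.355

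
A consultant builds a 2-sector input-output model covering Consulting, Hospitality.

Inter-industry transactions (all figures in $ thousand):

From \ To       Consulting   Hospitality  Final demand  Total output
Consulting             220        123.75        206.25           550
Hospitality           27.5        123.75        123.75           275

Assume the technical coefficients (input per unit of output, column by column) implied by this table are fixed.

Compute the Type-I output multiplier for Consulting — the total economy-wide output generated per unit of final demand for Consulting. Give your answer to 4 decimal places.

m_C = 1.9512

Technical coefficients a_ij = z_ij / X_j:
  a_CC = 220/550 = 0.40, a_HC = 27.5/550 = 0.05
  a_CH = 123.75/275 = 0.45, a_HH = 123.75/275 = 0.45
I − A =
  [   0.60    -0.45]
  [  -0.05     0.55]
det(I−A) = (0.60)(0.55) − (-0.45)(-0.05) = 0.3075
adj(I−A) = [[0.55, 0.45], [0.05, 0.60]]
(I − A)⁻¹ = adj(I−A) / det(I−A) ≈
  [   1.78862     1.46341]
  [   0.16260     1.95122]
The output multiplier for sector j is the column-j sum of the Leontief inverse (I − A)⁻¹ = adj(I−A) / det(I−A).
Column C of adj(I−A): (0.55, 0.05); det(I−A) = 0.3075.
m_C = (0.55 + 0.05) / 0.3075 = 0.60 / 0.3075 ≈ 1.9512.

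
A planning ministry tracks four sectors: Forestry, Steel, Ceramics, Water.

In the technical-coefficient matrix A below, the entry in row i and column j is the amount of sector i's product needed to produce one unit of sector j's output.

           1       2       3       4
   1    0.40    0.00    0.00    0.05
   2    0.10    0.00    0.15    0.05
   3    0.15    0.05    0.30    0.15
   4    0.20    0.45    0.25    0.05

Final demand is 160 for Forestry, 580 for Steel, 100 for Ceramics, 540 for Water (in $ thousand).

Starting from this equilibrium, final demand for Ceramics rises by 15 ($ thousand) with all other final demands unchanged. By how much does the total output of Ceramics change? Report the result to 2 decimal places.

I − A =
  [   0.60     0.00     0.00    -0.05]
  [  -0.10     1.00    -0.15    -0.05]
  [  -0.15    -0.05     0.70    -0.15]
  [  -0.20    -0.45    -0.25     0.95]
Compute the cofactors C_ij = (−1)^(i+j)·(3×3 minor ij) of I−A; the adjugate is their transpose:
adj(I−A) = Cᵀ =
  [ 0.593875   0.016375   0.015875   0.034625]
  [ 0.097500   0.367625   0.092750   0.039125]
  [ 0.181125   0.071875   0.544250   0.099250]
  [ 0.218875   0.196500   0.190500   0.415500]
det(I−A) = Σ_j (I−A)_1j·C_1j = (0.60)(0.593875) + (0.00)(0.097500) + (0.00)(0.181125) + (-0.05)(0.218875) = 0.34538125
(I − A)⁻¹ = adj(I−A) / det(I−A) ≈
  [   1.7195     0.0474     0.0460     0.1003]
  [   0.2823     1.0644     0.2685     0.1133]
  [   0.5244     0.2081     1.5758     0.2874]
  [   0.6337     0.5689     0.5516     1.2030]
Δx = (I − A)⁻¹ Δd with Δd having +15 in the Ceramics component and 0 elsewhere.
So Δx_3 = L_33 · (+15), where L_33 = adj(I−A)_33 / det(I−A) = 0.544250 / 0.34538125.
Δx_3 = 0.544250 × (+15) / 0.34538125 = 8.16375 / 0.34538125 ≈ 23.64.

Δx_3 = 23.64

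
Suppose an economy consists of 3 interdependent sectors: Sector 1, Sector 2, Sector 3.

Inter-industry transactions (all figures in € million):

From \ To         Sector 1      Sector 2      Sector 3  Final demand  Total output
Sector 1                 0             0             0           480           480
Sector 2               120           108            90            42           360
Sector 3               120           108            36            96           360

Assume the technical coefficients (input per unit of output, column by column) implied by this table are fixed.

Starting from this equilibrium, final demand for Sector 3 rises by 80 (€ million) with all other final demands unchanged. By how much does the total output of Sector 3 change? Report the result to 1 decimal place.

Technical coefficients a_ij = z_ij / X_j:
  a_11 = 0/480 = 0.00, a_21 = 120/480 = 0.25, a_31 = 120/480 = 0.25
  a_12 = 0/360 = 0.00, a_22 = 108/360 = 0.30, a_32 = 108/360 = 0.30
  a_13 = 0/360 = 0.00, a_23 = 90/360 = 0.25, a_33 = 36/360 = 0.10
I − A =
  [   1.00     0.00     0.00]
  [  -0.25     0.70    -0.25]
  [  -0.25    -0.30     0.90]
Cofactors of I−A, C_ij = (−1)^(i+j)·(minor ij) (rows/columns in the sector order above):
  C_11 = (0.70)(0.90) − (-0.25)(-0.30) = 0.5550
  C_12 = −[(-0.25)(0.90) − (-0.25)(-0.25)] = 0.2875
  C_13 = (-0.25)(-0.30) − (0.70)(-0.25) = 0.2500
  C_21 = −[(0.00)(0.90) − (0.00)(-0.30)] = 0.0000
  C_22 = (1.00)(0.90) − (0.00)(-0.25) = 0.9000
  C_23 = −[(1.00)(-0.30) − (0.00)(-0.25)] = 0.3000
  C_31 = (0.00)(-0.25) − (0.00)(0.70) = 0.0000
  C_32 = −[(1.00)(-0.25) − (0.00)(-0.25)] = 0.2500
  C_33 = (1.00)(0.70) − (0.00)(-0.25) = 0.7000
det(I−A) = Σ_j (I−A)_1j·C_1j = (1.00)(0.5550) + (0.00)(0.2875) + (0.00)(0.2500) = 0.5550
adj(I−A) = Cᵀ =
  [ 0.5550   0.0000   0.0000]
  [ 0.2875   0.9000   0.2500]
  [ 0.2500   0.3000   0.7000]
(I − A)⁻¹ = adj(I−A) / det(I−A) ≈
  [   1.0000     0.0000     0.0000]
  [   0.5180     1.6216     0.4505]
  [   0.4505     0.5405     1.2613]
Δx = (I − A)⁻¹ Δd with Δd having +80 in the Sector 3 component and 0 elsewhere.
So Δx_3 = L_33 · (+80), where L_33 = adj(I−A)_33 / det(I−A) = 0.7000 / 0.5550.
Δx_3 = 0.7000 × (+80) / 0.5550 = 56.00 / 0.5550 ≈ 100.9.

Δx_3 = 100.9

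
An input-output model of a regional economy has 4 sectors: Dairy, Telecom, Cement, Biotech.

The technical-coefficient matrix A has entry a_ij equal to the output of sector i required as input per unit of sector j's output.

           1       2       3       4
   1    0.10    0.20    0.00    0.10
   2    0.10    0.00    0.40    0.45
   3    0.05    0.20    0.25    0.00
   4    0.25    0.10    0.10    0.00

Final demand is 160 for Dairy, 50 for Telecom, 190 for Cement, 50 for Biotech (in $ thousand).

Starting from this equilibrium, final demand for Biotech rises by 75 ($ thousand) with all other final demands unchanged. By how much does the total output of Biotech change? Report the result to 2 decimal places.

Δx_4 = 85.92

I − A =
  [   0.90    -0.20     0.00    -0.10]
  [  -0.10     1.00    -0.40    -0.45]
  [  -0.05    -0.20     0.75     0.00]
  [  -0.25    -0.10    -0.10     1.00]
Compute the cofactors C_ij = (−1)^(i+j)·(3×3 minor ij) of I−A; the adjugate is their transpose:
adj(I−A) = Cᵀ =
  [ 0.627250   0.159500   0.103000   0.134500]
  [ 0.181625   0.655750   0.391500   0.313250]
  [ 0.090250   0.185500   0.791000   0.092500]
  [ 0.184000   0.124000   0.144000   0.584000]
det(I−A) = Σ_j (I−A)_1j·C_1j = (0.90)(0.627250) + (-0.20)(0.181625) + (0.00)(0.090250) + (-0.10)(0.184000) = 0.5098
(I − A)⁻¹ = adj(I−A) / det(I−A) ≈
  [   1.2304     0.3129     0.2020     0.2638]
  [   0.3563     1.2863     0.7679     0.6145]
  [   0.1770     0.3639     1.5516     0.1814]
  [   0.3609     0.2432     0.2825     1.1455]
Δx = (I − A)⁻¹ Δd with Δd having +75 in the Biotech component and 0 elsewhere.
So Δx_4 = L_44 · (+75), where L_44 = adj(I−A)_44 / det(I−A) = 0.584000 / 0.5098.
Δx_4 = 0.584000 × (+75) / 0.5098 = 43.80 / 0.5098 ≈ 85.92.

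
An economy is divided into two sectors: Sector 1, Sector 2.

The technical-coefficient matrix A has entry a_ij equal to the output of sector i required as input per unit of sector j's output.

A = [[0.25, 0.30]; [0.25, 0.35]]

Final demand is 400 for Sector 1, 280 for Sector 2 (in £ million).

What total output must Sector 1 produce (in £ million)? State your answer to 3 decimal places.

I − A =
  [   0.75    -0.30]
  [  -0.25     0.65]
det(I−A) = (0.75)(0.65) − (-0.30)(-0.25) = 0.4125
adj(I−A) = [[0.65, 0.30], [0.25, 0.75]]
(I − A)⁻¹ = adj(I−A) / det(I−A) ≈
  [   1.5758     0.7273]
  [   0.6061     1.8182]
x = (I − A)⁻¹ d = adj(I−A)·d / det(I−A), with det(I−A) = 0.4125:
  x_1 = (0.65·400 + 0.30·280) / 0.4125 = 344.00 / 0.4125 ≈ 833.939
  x_2 = (0.25·400 + 0.75·280) / 0.4125 = 310.00 / 0.4125 ≈ 751.515

x_1 = 833.939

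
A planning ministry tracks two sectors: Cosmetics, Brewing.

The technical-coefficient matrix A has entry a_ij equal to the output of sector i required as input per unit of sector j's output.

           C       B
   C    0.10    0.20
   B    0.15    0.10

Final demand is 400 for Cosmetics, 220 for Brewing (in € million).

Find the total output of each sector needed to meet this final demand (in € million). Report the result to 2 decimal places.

I − A =
  [   0.90    -0.20]
  [  -0.15     0.90]
det(I−A) = (0.90)(0.90) − (-0.20)(-0.15) = 0.7800
adj(I−A) = [[0.90, 0.20], [0.15, 0.90]]
(I − A)⁻¹ = adj(I−A) / det(I−A) ≈
  [   1.1538     0.2564]
  [   0.1923     1.1538]
x = (I − A)⁻¹ d = adj(I−A)·d / det(I−A), with det(I−A) = 0.7800:
  x_C = (0.90·400 + 0.20·220) / 0.7800 = 404.00 / 0.7800 ≈ 517.95
  x_B = (0.15·400 + 0.90·220) / 0.7800 = 258.00 / 0.7800 ≈ 330.77

x_C = 517.95, x_B = 330.77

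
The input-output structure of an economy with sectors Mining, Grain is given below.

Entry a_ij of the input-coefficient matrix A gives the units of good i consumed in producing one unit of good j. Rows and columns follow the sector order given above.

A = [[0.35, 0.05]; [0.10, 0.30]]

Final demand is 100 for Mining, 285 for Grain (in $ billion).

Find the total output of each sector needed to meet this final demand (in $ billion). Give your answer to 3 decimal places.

x_1 = 187.222, x_2 = 433.889

I − A =
  [   0.65    -0.05]
  [  -0.10     0.70]
det(I−A) = (0.65)(0.70) − (-0.05)(-0.10) = 0.4500
adj(I−A) = [[0.70, 0.05], [0.10, 0.65]]
(I − A)⁻¹ = adj(I−A) / det(I−A) ≈
  [   1.5556     0.1111]
  [   0.2222     1.4444]
x = (I − A)⁻¹ d = adj(I−A)·d / det(I−A), with det(I−A) = 0.4500:
  x_1 = (0.70·100 + 0.05·285) / 0.4500 = 84.25 / 0.4500 ≈ 187.222
  x_2 = (0.10·100 + 0.65·285) / 0.4500 = 195.25 / 0.4500 ≈ 433.889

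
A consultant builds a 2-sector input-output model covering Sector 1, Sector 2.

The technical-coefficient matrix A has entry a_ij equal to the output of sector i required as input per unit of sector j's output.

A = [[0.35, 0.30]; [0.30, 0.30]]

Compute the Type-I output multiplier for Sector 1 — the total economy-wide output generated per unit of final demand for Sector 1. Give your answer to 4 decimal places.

m_1 = 2.7397

I − A =
  [   0.65    -0.30]
  [  -0.30     0.70]
det(I−A) = (0.65)(0.70) − (-0.30)(-0.30) = 0.3650
adj(I−A) = [[0.70, 0.30], [0.30, 0.65]]
(I − A)⁻¹ = adj(I−A) / det(I−A) ≈
  [   1.91781     0.82192]
  [   0.82192     1.78082]
The output multiplier for sector j is the column-j sum of the Leontief inverse (I − A)⁻¹ = adj(I−A) / det(I−A).
Column 1 of adj(I−A): (0.70, 0.30); det(I−A) = 0.3650.
m_1 = (0.70 + 0.30) / 0.3650 = 1.00 / 0.3650 ≈ 2.7397.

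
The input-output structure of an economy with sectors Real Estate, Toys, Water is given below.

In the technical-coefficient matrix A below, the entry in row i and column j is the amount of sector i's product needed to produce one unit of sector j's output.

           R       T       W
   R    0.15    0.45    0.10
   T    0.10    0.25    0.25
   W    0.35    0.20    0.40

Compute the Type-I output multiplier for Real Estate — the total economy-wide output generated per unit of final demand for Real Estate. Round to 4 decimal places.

m_R = 3.3826

I − A =
  [   0.85    -0.45    -0.10]
  [  -0.10     0.75    -0.25]
  [  -0.35    -0.20     0.60]
Cofactors of I−A, C_ij = (−1)^(i+j)·(minor ij) (rows/columns in the sector order above):
  C_11 = (0.75)(0.60) − (-0.25)(-0.20) = 0.4000
  C_12 = −[(-0.10)(0.60) − (-0.25)(-0.35)] = 0.1475
  C_13 = (-0.10)(-0.20) − (0.75)(-0.35) = 0.2825
  C_21 = −[(-0.45)(0.60) − (-0.10)(-0.20)] = 0.2900
  C_22 = (0.85)(0.60) − (-0.10)(-0.35) = 0.4750
  C_23 = −[(0.85)(-0.20) − (-0.45)(-0.35)] = 0.3275
  C_31 = (-0.45)(-0.25) − (-0.10)(0.75) = 0.1875
  C_32 = −[(0.85)(-0.25) − (-0.10)(-0.10)] = 0.2225
  C_33 = (0.85)(0.75) − (-0.45)(-0.10) = 0.5925
det(I−A) = Σ_j (I−A)_1j·C_1j = (0.85)(0.4000) + (-0.45)(0.1475) + (-0.10)(0.2825) = 0.245375
adj(I−A) = Cᵀ =
  [ 0.4000   0.2900   0.1875]
  [ 0.1475   0.4750   0.2225]
  [ 0.2825   0.3275   0.5925]
(I − A)⁻¹ = adj(I−A) / det(I−A) ≈
  [   1.63016     1.18186     0.76414]
  [   0.60112     1.93581     0.90678]
  [   1.15130     1.33469     2.41467]
The output multiplier for sector j is the column-j sum of the Leontief inverse (I − A)⁻¹ = adj(I−A) / det(I−A).
Column R of adj(I−A): (0.4000, 0.1475, 0.2825); det(I−A) = 0.245375.
m_R = (0.4000 + 0.1475 + 0.2825) / 0.245375 = 0.83 / 0.245375 ≈ 3.3826.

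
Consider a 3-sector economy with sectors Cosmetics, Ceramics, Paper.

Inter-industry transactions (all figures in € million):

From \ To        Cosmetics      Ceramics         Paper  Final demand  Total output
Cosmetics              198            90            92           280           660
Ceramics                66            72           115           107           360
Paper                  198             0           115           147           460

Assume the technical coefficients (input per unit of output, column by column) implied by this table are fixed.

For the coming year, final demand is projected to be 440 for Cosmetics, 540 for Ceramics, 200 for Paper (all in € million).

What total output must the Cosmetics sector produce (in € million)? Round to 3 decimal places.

Technical coefficients a_ij = z_ij / X_j:
  a_11 = 198/660 = 0.30, a_21 = 66/660 = 0.10, a_31 = 198/660 = 0.30
  a_12 = 90/360 = 0.25, a_22 = 72/360 = 0.20, a_32 = 0/360 = 0.00
  a_13 = 92/460 = 0.20, a_23 = 115/460 = 0.25, a_33 = 115/460 = 0.25
I − A =
  [   0.70    -0.25    -0.20]
  [  -0.10     0.80    -0.25]
  [  -0.30     0.00     0.75]
Cofactors of I−A, C_ij = (−1)^(i+j)·(minor ij) (rows/columns in the sector order above):
  C_11 = (0.80)(0.75) − (-0.25)(0.00) = 0.6000
  C_12 = −[(-0.10)(0.75) − (-0.25)(-0.30)] = 0.1500
  C_13 = (-0.10)(0.00) − (0.80)(-0.30) = 0.2400
  C_21 = −[(-0.25)(0.75) − (-0.20)(0.00)] = 0.1875
  C_22 = (0.70)(0.75) − (-0.20)(-0.30) = 0.4650
  C_23 = −[(0.70)(0.00) − (-0.25)(-0.30)] = 0.0750
  C_31 = (-0.25)(-0.25) − (-0.20)(0.80) = 0.2225
  C_32 = −[(0.70)(-0.25) − (-0.20)(-0.10)] = 0.1950
  C_33 = (0.70)(0.80) − (-0.25)(-0.10) = 0.5350
det(I−A) = Σ_j (I−A)_1j·C_1j = (0.70)(0.6000) + (-0.25)(0.1500) + (-0.20)(0.2400) = 0.3345
adj(I−A) = Cᵀ =
  [ 0.6000   0.1875   0.2225]
  [ 0.1500   0.4650   0.1950]
  [ 0.2400   0.0750   0.5350]
(I − A)⁻¹ = adj(I−A) / det(I−A) ≈
  [   1.7937     0.5605     0.6652]
  [   0.4484     1.3901     0.5830]
  [   0.7175     0.2242     1.5994]
x = (I − A)⁻¹ d = adj(I−A)·d / det(I−A), with det(I−A) = 0.3345:
  x_1 = (0.6000·440 + 0.1875·540 + 0.2225·200) / 0.3345 = 409.75 / 0.3345 ≈ 1224.963
  x_2 = (0.1500·440 + 0.4650·540 + 0.1950·200) / 0.3345 = 356.10 / 0.3345 ≈ 1064.574
  x_3 = (0.2400·440 + 0.0750·540 + 0.5350·200) / 0.3345 = 253.10 / 0.3345 ≈ 756.652

x_1 = 1224.963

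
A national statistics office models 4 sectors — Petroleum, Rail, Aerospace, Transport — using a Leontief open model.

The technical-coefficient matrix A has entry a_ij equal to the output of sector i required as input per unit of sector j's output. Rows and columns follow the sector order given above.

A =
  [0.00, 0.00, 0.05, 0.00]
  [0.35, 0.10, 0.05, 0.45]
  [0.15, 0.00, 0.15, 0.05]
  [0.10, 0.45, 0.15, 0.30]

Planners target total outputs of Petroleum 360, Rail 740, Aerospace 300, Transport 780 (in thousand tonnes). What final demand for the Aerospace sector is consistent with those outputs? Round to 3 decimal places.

d_3 = 162.000

I − A =
  [   1.00     0.00    -0.05     0.00]
  [  -0.35     0.90    -0.05    -0.45]
  [  -0.15     0.00     0.85    -0.05]
  [  -0.10    -0.45    -0.15     0.70]
d = (I − A) x:
  d_1 = (+1.00)·360 + (+0.00)·740 + (-0.05)·300 + (+0.00)·780 = 345.000
  d_2 = (-0.35)·360 + (+0.90)·740 + (-0.05)·300 + (-0.45)·780 = 174.000
  d_3 = (-0.15)·360 + (+0.00)·740 + (+0.85)·300 + (-0.05)·780 = 162.000
  d_4 = (-0.10)·360 + (-0.45)·740 + (-0.15)·300 + (+0.70)·780 = 132.000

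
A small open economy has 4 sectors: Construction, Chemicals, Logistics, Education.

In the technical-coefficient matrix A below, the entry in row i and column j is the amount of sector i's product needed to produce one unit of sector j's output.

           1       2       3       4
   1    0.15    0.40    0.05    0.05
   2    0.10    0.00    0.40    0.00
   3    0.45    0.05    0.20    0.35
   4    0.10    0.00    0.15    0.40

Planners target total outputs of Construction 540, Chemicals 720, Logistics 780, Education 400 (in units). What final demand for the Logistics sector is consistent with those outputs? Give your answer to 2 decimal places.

I − A =
  [   0.85    -0.40    -0.05    -0.05]
  [  -0.10     1.00    -0.40     0.00]
  [  -0.45    -0.05     0.80    -0.35]
  [  -0.10     0.00    -0.15     0.60]
d = (I − A) x:
  d_1 = (+0.85)·540 + (-0.40)·720 + (-0.05)·780 + (-0.05)·400 = 112.00
  d_2 = (-0.10)·540 + (+1.00)·720 + (-0.40)·780 + (+0.00)·400 = 354.00
  d_3 = (-0.45)·540 + (-0.05)·720 + (+0.80)·780 + (-0.35)·400 = 205.00
  d_4 = (-0.10)·540 + (+0.00)·720 + (-0.15)·780 + (+0.60)·400 = 69.00

d_3 = 205.00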